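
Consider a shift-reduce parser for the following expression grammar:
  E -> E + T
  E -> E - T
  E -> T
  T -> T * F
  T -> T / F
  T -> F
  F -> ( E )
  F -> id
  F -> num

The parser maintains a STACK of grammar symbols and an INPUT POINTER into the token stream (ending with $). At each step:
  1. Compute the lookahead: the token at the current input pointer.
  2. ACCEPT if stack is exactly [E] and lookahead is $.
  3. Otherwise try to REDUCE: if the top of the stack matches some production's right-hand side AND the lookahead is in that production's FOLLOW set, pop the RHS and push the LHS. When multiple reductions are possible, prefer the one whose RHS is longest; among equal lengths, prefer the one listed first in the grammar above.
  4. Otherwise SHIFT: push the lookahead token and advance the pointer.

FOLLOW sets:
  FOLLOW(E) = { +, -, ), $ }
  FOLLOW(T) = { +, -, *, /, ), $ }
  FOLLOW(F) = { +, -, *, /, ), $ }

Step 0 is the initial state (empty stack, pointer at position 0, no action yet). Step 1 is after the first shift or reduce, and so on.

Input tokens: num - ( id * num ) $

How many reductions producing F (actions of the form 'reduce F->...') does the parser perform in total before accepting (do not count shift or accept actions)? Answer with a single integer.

Step 1: shift num. Stack=[num] ptr=1 lookahead=- remaining=[- ( id * num ) $]
Step 2: reduce F->num. Stack=[F] ptr=1 lookahead=- remaining=[- ( id * num ) $]
Step 3: reduce T->F. Stack=[T] ptr=1 lookahead=- remaining=[- ( id * num ) $]
Step 4: reduce E->T. Stack=[E] ptr=1 lookahead=- remaining=[- ( id * num ) $]
Step 5: shift -. Stack=[E -] ptr=2 lookahead=( remaining=[( id * num ) $]
Step 6: shift (. Stack=[E - (] ptr=3 lookahead=id remaining=[id * num ) $]
Step 7: shift id. Stack=[E - ( id] ptr=4 lookahead=* remaining=[* num ) $]
Step 8: reduce F->id. Stack=[E - ( F] ptr=4 lookahead=* remaining=[* num ) $]
Step 9: reduce T->F. Stack=[E - ( T] ptr=4 lookahead=* remaining=[* num ) $]
Step 10: shift *. Stack=[E - ( T *] ptr=5 lookahead=num remaining=[num ) $]
Step 11: shift num. Stack=[E - ( T * num] ptr=6 lookahead=) remaining=[) $]
Step 12: reduce F->num. Stack=[E - ( T * F] ptr=6 lookahead=) remaining=[) $]
Step 13: reduce T->T * F. Stack=[E - ( T] ptr=6 lookahead=) remaining=[) $]
Step 14: reduce E->T. Stack=[E - ( E] ptr=6 lookahead=) remaining=[) $]
Step 15: shift ). Stack=[E - ( E )] ptr=7 lookahead=$ remaining=[$]
Step 16: reduce F->( E ). Stack=[E - F] ptr=7 lookahead=$ remaining=[$]
Step 17: reduce T->F. Stack=[E - T] ptr=7 lookahead=$ remaining=[$]
Step 18: reduce E->E - T. Stack=[E] ptr=7 lookahead=$ remaining=[$]
Step 19: accept. Stack=[E] ptr=7 lookahead=$ remaining=[$]

Answer: 4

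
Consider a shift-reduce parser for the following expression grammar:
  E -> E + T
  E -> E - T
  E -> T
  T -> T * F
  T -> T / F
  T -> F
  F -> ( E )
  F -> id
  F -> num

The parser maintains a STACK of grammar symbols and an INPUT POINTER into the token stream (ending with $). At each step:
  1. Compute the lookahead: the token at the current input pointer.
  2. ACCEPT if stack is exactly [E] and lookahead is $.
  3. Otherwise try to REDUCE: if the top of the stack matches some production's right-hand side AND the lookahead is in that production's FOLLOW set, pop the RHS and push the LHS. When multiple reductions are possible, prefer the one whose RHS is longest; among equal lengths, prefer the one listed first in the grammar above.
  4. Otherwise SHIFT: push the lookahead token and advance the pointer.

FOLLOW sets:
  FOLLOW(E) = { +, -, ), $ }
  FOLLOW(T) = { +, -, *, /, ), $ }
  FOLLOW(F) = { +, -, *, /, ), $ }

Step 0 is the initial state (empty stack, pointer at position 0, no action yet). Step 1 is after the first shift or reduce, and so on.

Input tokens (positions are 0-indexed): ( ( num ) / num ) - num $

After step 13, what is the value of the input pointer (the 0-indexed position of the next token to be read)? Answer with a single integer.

Step 1: shift (. Stack=[(] ptr=1 lookahead=( remaining=[( num ) / num ) - num $]
Step 2: shift (. Stack=[( (] ptr=2 lookahead=num remaining=[num ) / num ) - num $]
Step 3: shift num. Stack=[( ( num] ptr=3 lookahead=) remaining=[) / num ) - num $]
Step 4: reduce F->num. Stack=[( ( F] ptr=3 lookahead=) remaining=[) / num ) - num $]
Step 5: reduce T->F. Stack=[( ( T] ptr=3 lookahead=) remaining=[) / num ) - num $]
Step 6: reduce E->T. Stack=[( ( E] ptr=3 lookahead=) remaining=[) / num ) - num $]
Step 7: shift ). Stack=[( ( E )] ptr=4 lookahead=/ remaining=[/ num ) - num $]
Step 8: reduce F->( E ). Stack=[( F] ptr=4 lookahead=/ remaining=[/ num ) - num $]
Step 9: reduce T->F. Stack=[( T] ptr=4 lookahead=/ remaining=[/ num ) - num $]
Step 10: shift /. Stack=[( T /] ptr=5 lookahead=num remaining=[num ) - num $]
Step 11: shift num. Stack=[( T / num] ptr=6 lookahead=) remaining=[) - num $]
Step 12: reduce F->num. Stack=[( T / F] ptr=6 lookahead=) remaining=[) - num $]
Step 13: reduce T->T / F. Stack=[( T] ptr=6 lookahead=) remaining=[) - num $]

Answer: 6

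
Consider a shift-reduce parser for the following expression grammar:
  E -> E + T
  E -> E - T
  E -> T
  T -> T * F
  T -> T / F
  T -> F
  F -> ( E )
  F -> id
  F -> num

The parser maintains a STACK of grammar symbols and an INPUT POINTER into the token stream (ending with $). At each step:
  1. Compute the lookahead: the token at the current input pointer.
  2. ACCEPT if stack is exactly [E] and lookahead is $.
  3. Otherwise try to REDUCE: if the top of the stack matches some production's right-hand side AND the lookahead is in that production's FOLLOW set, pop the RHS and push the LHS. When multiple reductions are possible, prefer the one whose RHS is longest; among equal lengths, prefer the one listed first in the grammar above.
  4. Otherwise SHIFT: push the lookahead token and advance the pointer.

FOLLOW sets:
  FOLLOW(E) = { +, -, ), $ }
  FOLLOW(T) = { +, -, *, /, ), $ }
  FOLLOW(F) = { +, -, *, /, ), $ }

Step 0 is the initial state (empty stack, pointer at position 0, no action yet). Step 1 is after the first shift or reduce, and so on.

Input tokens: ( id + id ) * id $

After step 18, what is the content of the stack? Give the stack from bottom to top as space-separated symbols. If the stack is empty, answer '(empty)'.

Step 1: shift (. Stack=[(] ptr=1 lookahead=id remaining=[id + id ) * id $]
Step 2: shift id. Stack=[( id] ptr=2 lookahead=+ remaining=[+ id ) * id $]
Step 3: reduce F->id. Stack=[( F] ptr=2 lookahead=+ remaining=[+ id ) * id $]
Step 4: reduce T->F. Stack=[( T] ptr=2 lookahead=+ remaining=[+ id ) * id $]
Step 5: reduce E->T. Stack=[( E] ptr=2 lookahead=+ remaining=[+ id ) * id $]
Step 6: shift +. Stack=[( E +] ptr=3 lookahead=id remaining=[id ) * id $]
Step 7: shift id. Stack=[( E + id] ptr=4 lookahead=) remaining=[) * id $]
Step 8: reduce F->id. Stack=[( E + F] ptr=4 lookahead=) remaining=[) * id $]
Step 9: reduce T->F. Stack=[( E + T] ptr=4 lookahead=) remaining=[) * id $]
Step 10: reduce E->E + T. Stack=[( E] ptr=4 lookahead=) remaining=[) * id $]
Step 11: shift ). Stack=[( E )] ptr=5 lookahead=* remaining=[* id $]
Step 12: reduce F->( E ). Stack=[F] ptr=5 lookahead=* remaining=[* id $]
Step 13: reduce T->F. Stack=[T] ptr=5 lookahead=* remaining=[* id $]
Step 14: shift *. Stack=[T *] ptr=6 lookahead=id remaining=[id $]
Step 15: shift id. Stack=[T * id] ptr=7 lookahead=$ remaining=[$]
Step 16: reduce F->id. Stack=[T * F] ptr=7 lookahead=$ remaining=[$]
Step 17: reduce T->T * F. Stack=[T] ptr=7 lookahead=$ remaining=[$]
Step 18: reduce E->T. Stack=[E] ptr=7 lookahead=$ remaining=[$]

Answer: E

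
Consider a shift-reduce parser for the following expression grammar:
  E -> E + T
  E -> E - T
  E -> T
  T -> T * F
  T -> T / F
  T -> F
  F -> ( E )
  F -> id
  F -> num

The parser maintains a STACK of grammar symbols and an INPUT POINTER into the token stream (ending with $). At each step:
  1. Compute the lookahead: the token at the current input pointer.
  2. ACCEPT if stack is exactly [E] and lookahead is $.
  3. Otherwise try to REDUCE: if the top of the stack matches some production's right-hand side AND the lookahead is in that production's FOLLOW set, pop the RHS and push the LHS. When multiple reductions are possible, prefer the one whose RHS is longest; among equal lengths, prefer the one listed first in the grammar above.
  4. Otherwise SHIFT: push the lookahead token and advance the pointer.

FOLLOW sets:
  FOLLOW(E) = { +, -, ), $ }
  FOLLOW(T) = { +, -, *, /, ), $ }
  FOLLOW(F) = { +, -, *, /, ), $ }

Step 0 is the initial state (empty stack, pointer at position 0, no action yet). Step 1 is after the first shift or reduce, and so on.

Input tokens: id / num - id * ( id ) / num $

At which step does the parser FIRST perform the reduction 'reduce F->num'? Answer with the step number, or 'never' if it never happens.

Answer: 6

Derivation:
Step 1: shift id. Stack=[id] ptr=1 lookahead=/ remaining=[/ num - id * ( id ) / num $]
Step 2: reduce F->id. Stack=[F] ptr=1 lookahead=/ remaining=[/ num - id * ( id ) / num $]
Step 3: reduce T->F. Stack=[T] ptr=1 lookahead=/ remaining=[/ num - id * ( id ) / num $]
Step 4: shift /. Stack=[T /] ptr=2 lookahead=num remaining=[num - id * ( id ) / num $]
Step 5: shift num. Stack=[T / num] ptr=3 lookahead=- remaining=[- id * ( id ) / num $]
Step 6: reduce F->num. Stack=[T / F] ptr=3 lookahead=- remaining=[- id * ( id ) / num $]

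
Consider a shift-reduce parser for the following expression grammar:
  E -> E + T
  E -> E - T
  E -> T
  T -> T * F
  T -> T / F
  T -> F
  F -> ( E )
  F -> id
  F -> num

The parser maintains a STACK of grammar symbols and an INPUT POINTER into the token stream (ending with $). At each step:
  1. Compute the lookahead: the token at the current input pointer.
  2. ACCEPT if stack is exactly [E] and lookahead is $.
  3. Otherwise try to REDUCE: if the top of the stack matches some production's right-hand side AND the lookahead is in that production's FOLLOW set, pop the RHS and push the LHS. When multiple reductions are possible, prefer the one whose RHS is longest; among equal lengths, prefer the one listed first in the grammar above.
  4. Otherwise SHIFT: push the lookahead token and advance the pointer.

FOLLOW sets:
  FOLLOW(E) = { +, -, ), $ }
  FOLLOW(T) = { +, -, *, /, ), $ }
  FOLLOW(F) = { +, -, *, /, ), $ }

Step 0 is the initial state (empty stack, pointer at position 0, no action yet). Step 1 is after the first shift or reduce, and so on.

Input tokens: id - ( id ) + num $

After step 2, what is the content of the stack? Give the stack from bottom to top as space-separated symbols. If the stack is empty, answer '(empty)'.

Step 1: shift id. Stack=[id] ptr=1 lookahead=- remaining=[- ( id ) + num $]
Step 2: reduce F->id. Stack=[F] ptr=1 lookahead=- remaining=[- ( id ) + num $]

Answer: F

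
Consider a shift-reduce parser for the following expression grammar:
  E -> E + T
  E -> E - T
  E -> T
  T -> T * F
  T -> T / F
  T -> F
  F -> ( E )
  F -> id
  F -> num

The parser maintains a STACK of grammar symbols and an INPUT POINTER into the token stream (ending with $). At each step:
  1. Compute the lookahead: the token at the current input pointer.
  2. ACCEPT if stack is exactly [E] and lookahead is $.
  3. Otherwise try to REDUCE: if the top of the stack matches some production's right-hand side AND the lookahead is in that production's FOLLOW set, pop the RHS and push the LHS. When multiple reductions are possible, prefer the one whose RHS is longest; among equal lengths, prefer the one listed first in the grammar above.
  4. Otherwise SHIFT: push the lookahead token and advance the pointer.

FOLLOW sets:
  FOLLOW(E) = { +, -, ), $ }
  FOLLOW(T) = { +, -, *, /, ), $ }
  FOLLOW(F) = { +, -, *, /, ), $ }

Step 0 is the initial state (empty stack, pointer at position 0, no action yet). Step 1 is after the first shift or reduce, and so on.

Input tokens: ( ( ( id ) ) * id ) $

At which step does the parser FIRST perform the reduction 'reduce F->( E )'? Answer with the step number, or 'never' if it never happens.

Answer: 9

Derivation:
Step 1: shift (. Stack=[(] ptr=1 lookahead=( remaining=[( ( id ) ) * id ) $]
Step 2: shift (. Stack=[( (] ptr=2 lookahead=( remaining=[( id ) ) * id ) $]
Step 3: shift (. Stack=[( ( (] ptr=3 lookahead=id remaining=[id ) ) * id ) $]
Step 4: shift id. Stack=[( ( ( id] ptr=4 lookahead=) remaining=[) ) * id ) $]
Step 5: reduce F->id. Stack=[( ( ( F] ptr=4 lookahead=) remaining=[) ) * id ) $]
Step 6: reduce T->F. Stack=[( ( ( T] ptr=4 lookahead=) remaining=[) ) * id ) $]
Step 7: reduce E->T. Stack=[( ( ( E] ptr=4 lookahead=) remaining=[) ) * id ) $]
Step 8: shift ). Stack=[( ( ( E )] ptr=5 lookahead=) remaining=[) * id ) $]
Step 9: reduce F->( E ). Stack=[( ( F] ptr=5 lookahead=) remaining=[) * id ) $]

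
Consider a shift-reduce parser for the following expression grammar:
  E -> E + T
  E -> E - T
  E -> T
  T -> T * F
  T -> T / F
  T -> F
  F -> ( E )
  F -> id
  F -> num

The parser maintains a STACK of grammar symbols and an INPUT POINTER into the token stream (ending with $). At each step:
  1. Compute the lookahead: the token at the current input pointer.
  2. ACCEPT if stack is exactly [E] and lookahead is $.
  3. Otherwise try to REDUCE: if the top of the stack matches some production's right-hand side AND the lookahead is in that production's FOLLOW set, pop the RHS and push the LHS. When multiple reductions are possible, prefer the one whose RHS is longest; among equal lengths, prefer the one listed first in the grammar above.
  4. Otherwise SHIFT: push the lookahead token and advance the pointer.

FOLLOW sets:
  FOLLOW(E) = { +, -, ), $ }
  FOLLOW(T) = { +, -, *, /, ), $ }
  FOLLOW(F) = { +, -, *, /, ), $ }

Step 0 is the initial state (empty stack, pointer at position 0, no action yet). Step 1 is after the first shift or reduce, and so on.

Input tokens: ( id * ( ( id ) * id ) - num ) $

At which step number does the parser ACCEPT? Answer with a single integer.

Step 1: shift (. Stack=[(] ptr=1 lookahead=id remaining=[id * ( ( id ) * id ) - num ) $]
Step 2: shift id. Stack=[( id] ptr=2 lookahead=* remaining=[* ( ( id ) * id ) - num ) $]
Step 3: reduce F->id. Stack=[( F] ptr=2 lookahead=* remaining=[* ( ( id ) * id ) - num ) $]
Step 4: reduce T->F. Stack=[( T] ptr=2 lookahead=* remaining=[* ( ( id ) * id ) - num ) $]
Step 5: shift *. Stack=[( T *] ptr=3 lookahead=( remaining=[( ( id ) * id ) - num ) $]
Step 6: shift (. Stack=[( T * (] ptr=4 lookahead=( remaining=[( id ) * id ) - num ) $]
Step 7: shift (. Stack=[( T * ( (] ptr=5 lookahead=id remaining=[id ) * id ) - num ) $]
Step 8: shift id. Stack=[( T * ( ( id] ptr=6 lookahead=) remaining=[) * id ) - num ) $]
Step 9: reduce F->id. Stack=[( T * ( ( F] ptr=6 lookahead=) remaining=[) * id ) - num ) $]
Step 10: reduce T->F. Stack=[( T * ( ( T] ptr=6 lookahead=) remaining=[) * id ) - num ) $]
Step 11: reduce E->T. Stack=[( T * ( ( E] ptr=6 lookahead=) remaining=[) * id ) - num ) $]
Step 12: shift ). Stack=[( T * ( ( E )] ptr=7 lookahead=* remaining=[* id ) - num ) $]
Step 13: reduce F->( E ). Stack=[( T * ( F] ptr=7 lookahead=* remaining=[* id ) - num ) $]
Step 14: reduce T->F. Stack=[( T * ( T] ptr=7 lookahead=* remaining=[* id ) - num ) $]
Step 15: shift *. Stack=[( T * ( T *] ptr=8 lookahead=id remaining=[id ) - num ) $]
Step 16: shift id. Stack=[( T * ( T * id] ptr=9 lookahead=) remaining=[) - num ) $]
Step 17: reduce F->id. Stack=[( T * ( T * F] ptr=9 lookahead=) remaining=[) - num ) $]
Step 18: reduce T->T * F. Stack=[( T * ( T] ptr=9 lookahead=) remaining=[) - num ) $]
Step 19: reduce E->T. Stack=[( T * ( E] ptr=9 lookahead=) remaining=[) - num ) $]
Step 20: shift ). Stack=[( T * ( E )] ptr=10 lookahead=- remaining=[- num ) $]
Step 21: reduce F->( E ). Stack=[( T * F] ptr=10 lookahead=- remaining=[- num ) $]
Step 22: reduce T->T * F. Stack=[( T] ptr=10 lookahead=- remaining=[- num ) $]
Step 23: reduce E->T. Stack=[( E] ptr=10 lookahead=- remaining=[- num ) $]
Step 24: shift -. Stack=[( E -] ptr=11 lookahead=num remaining=[num ) $]
Step 25: shift num. Stack=[( E - num] ptr=12 lookahead=) remaining=[) $]
Step 26: reduce F->num. Stack=[( E - F] ptr=12 lookahead=) remaining=[) $]
Step 27: reduce T->F. Stack=[( E - T] ptr=12 lookahead=) remaining=[) $]
Step 28: reduce E->E - T. Stack=[( E] ptr=12 lookahead=) remaining=[) $]
Step 29: shift ). Stack=[( E )] ptr=13 lookahead=$ remaining=[$]
Step 30: reduce F->( E ). Stack=[F] ptr=13 lookahead=$ remaining=[$]
Step 31: reduce T->F. Stack=[T] ptr=13 lookahead=$ remaining=[$]
Step 32: reduce E->T. Stack=[E] ptr=13 lookahead=$ remaining=[$]
Step 33: accept. Stack=[E] ptr=13 lookahead=$ remaining=[$]

Answer: 33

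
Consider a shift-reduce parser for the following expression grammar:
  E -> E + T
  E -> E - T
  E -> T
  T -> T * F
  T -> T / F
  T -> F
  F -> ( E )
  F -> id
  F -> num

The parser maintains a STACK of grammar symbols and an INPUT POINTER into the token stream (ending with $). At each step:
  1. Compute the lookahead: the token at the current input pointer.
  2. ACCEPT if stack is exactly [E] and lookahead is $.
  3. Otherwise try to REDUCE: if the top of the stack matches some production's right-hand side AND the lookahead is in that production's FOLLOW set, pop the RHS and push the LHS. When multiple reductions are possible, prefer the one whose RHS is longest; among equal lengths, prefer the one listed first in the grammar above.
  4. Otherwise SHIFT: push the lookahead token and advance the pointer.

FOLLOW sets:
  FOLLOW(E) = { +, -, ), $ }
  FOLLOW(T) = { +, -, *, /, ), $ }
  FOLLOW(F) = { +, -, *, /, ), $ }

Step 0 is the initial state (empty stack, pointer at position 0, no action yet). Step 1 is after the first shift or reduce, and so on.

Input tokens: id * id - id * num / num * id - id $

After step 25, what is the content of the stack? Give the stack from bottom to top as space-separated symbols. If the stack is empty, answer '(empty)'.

Answer: E

Derivation:
Step 1: shift id. Stack=[id] ptr=1 lookahead=* remaining=[* id - id * num / num * id - id $]
Step 2: reduce F->id. Stack=[F] ptr=1 lookahead=* remaining=[* id - id * num / num * id - id $]
Step 3: reduce T->F. Stack=[T] ptr=1 lookahead=* remaining=[* id - id * num / num * id - id $]
Step 4: shift *. Stack=[T *] ptr=2 lookahead=id remaining=[id - id * num / num * id - id $]
Step 5: shift id. Stack=[T * id] ptr=3 lookahead=- remaining=[- id * num / num * id - id $]
Step 6: reduce F->id. Stack=[T * F] ptr=3 lookahead=- remaining=[- id * num / num * id - id $]
Step 7: reduce T->T * F. Stack=[T] ptr=3 lookahead=- remaining=[- id * num / num * id - id $]
Step 8: reduce E->T. Stack=[E] ptr=3 lookahead=- remaining=[- id * num / num * id - id $]
Step 9: shift -. Stack=[E -] ptr=4 lookahead=id remaining=[id * num / num * id - id $]
Step 10: shift id. Stack=[E - id] ptr=5 lookahead=* remaining=[* num / num * id - id $]
Step 11: reduce F->id. Stack=[E - F] ptr=5 lookahead=* remaining=[* num / num * id - id $]
Step 12: reduce T->F. Stack=[E - T] ptr=5 lookahead=* remaining=[* num / num * id - id $]
Step 13: shift *. Stack=[E - T *] ptr=6 lookahead=num remaining=[num / num * id - id $]
Step 14: shift num. Stack=[E - T * num] ptr=7 lookahead=/ remaining=[/ num * id - id $]
Step 15: reduce F->num. Stack=[E - T * F] ptr=7 lookahead=/ remaining=[/ num * id - id $]
Step 16: reduce T->T * F. Stack=[E - T] ptr=7 lookahead=/ remaining=[/ num * id - id $]
Step 17: shift /. Stack=[E - T /] ptr=8 lookahead=num remaining=[num * id - id $]
Step 18: shift num. Stack=[E - T / num] ptr=9 lookahead=* remaining=[* id - id $]
Step 19: reduce F->num. Stack=[E - T / F] ptr=9 lookahead=* remaining=[* id - id $]
Step 20: reduce T->T / F. Stack=[E - T] ptr=9 lookahead=* remaining=[* id - id $]
Step 21: shift *. Stack=[E - T *] ptr=10 lookahead=id remaining=[id - id $]
Step 22: shift id. Stack=[E - T * id] ptr=11 lookahead=- remaining=[- id $]
Step 23: reduce F->id. Stack=[E - T * F] ptr=11 lookahead=- remaining=[- id $]
Step 24: reduce T->T * F. Stack=[E - T] ptr=11 lookahead=- remaining=[- id $]
Step 25: reduce E->E - T. Stack=[E] ptr=11 lookahead=- remaining=[- id $]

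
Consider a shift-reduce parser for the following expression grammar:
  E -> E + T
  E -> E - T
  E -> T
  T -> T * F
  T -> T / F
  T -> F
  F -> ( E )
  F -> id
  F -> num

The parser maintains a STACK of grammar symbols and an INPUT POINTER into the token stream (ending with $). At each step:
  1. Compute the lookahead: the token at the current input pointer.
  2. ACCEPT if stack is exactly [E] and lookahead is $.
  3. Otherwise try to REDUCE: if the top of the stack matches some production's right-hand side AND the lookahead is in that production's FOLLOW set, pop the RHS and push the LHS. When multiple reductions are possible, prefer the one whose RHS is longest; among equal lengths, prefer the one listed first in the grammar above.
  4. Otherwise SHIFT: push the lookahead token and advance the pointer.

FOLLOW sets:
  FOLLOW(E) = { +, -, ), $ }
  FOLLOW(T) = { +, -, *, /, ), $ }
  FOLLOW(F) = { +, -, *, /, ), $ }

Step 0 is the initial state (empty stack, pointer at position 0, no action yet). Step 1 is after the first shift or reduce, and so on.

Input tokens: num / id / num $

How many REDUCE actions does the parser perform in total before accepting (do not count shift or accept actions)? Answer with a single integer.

Step 1: shift num. Stack=[num] ptr=1 lookahead=/ remaining=[/ id / num $]
Step 2: reduce F->num. Stack=[F] ptr=1 lookahead=/ remaining=[/ id / num $]
Step 3: reduce T->F. Stack=[T] ptr=1 lookahead=/ remaining=[/ id / num $]
Step 4: shift /. Stack=[T /] ptr=2 lookahead=id remaining=[id / num $]
Step 5: shift id. Stack=[T / id] ptr=3 lookahead=/ remaining=[/ num $]
Step 6: reduce F->id. Stack=[T / F] ptr=3 lookahead=/ remaining=[/ num $]
Step 7: reduce T->T / F. Stack=[T] ptr=3 lookahead=/ remaining=[/ num $]
Step 8: shift /. Stack=[T /] ptr=4 lookahead=num remaining=[num $]
Step 9: shift num. Stack=[T / num] ptr=5 lookahead=$ remaining=[$]
Step 10: reduce F->num. Stack=[T / F] ptr=5 lookahead=$ remaining=[$]
Step 11: reduce T->T / F. Stack=[T] ptr=5 lookahead=$ remaining=[$]
Step 12: reduce E->T. Stack=[E] ptr=5 lookahead=$ remaining=[$]
Step 13: accept. Stack=[E] ptr=5 lookahead=$ remaining=[$]

Answer: 7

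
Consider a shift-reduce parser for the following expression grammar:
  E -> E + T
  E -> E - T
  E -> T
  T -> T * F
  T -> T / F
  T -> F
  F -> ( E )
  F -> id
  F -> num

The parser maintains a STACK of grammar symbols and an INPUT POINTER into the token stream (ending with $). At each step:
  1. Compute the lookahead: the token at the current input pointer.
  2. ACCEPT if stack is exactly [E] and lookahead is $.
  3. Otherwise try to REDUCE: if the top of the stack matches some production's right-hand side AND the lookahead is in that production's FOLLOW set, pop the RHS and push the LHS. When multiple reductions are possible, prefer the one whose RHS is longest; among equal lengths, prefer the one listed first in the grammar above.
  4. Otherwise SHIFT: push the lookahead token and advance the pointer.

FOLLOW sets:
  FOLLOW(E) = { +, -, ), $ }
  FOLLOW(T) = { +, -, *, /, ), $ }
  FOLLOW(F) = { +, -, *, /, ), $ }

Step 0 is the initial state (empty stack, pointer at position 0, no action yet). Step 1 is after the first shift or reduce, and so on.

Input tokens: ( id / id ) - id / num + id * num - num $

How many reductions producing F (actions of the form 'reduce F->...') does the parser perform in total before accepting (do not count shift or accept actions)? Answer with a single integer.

Step 1: shift (. Stack=[(] ptr=1 lookahead=id remaining=[id / id ) - id / num + id * num - num $]
Step 2: shift id. Stack=[( id] ptr=2 lookahead=/ remaining=[/ id ) - id / num + id * num - num $]
Step 3: reduce F->id. Stack=[( F] ptr=2 lookahead=/ remaining=[/ id ) - id / num + id * num - num $]
Step 4: reduce T->F. Stack=[( T] ptr=2 lookahead=/ remaining=[/ id ) - id / num + id * num - num $]
Step 5: shift /. Stack=[( T /] ptr=3 lookahead=id remaining=[id ) - id / num + id * num - num $]
Step 6: shift id. Stack=[( T / id] ptr=4 lookahead=) remaining=[) - id / num + id * num - num $]
Step 7: reduce F->id. Stack=[( T / F] ptr=4 lookahead=) remaining=[) - id / num + id * num - num $]
Step 8: reduce T->T / F. Stack=[( T] ptr=4 lookahead=) remaining=[) - id / num + id * num - num $]
Step 9: reduce E->T. Stack=[( E] ptr=4 lookahead=) remaining=[) - id / num + id * num - num $]
Step 10: shift ). Stack=[( E )] ptr=5 lookahead=- remaining=[- id / num + id * num - num $]
Step 11: reduce F->( E ). Stack=[F] ptr=5 lookahead=- remaining=[- id / num + id * num - num $]
Step 12: reduce T->F. Stack=[T] ptr=5 lookahead=- remaining=[- id / num + id * num - num $]
Step 13: reduce E->T. Stack=[E] ptr=5 lookahead=- remaining=[- id / num + id * num - num $]
Step 14: shift -. Stack=[E -] ptr=6 lookahead=id remaining=[id / num + id * num - num $]
Step 15: shift id. Stack=[E - id] ptr=7 lookahead=/ remaining=[/ num + id * num - num $]
Step 16: reduce F->id. Stack=[E - F] ptr=7 lookahead=/ remaining=[/ num + id * num - num $]
Step 17: reduce T->F. Stack=[E - T] ptr=7 lookahead=/ remaining=[/ num + id * num - num $]
Step 18: shift /. Stack=[E - T /] ptr=8 lookahead=num remaining=[num + id * num - num $]
Step 19: shift num. Stack=[E - T / num] ptr=9 lookahead=+ remaining=[+ id * num - num $]
Step 20: reduce F->num. Stack=[E - T / F] ptr=9 lookahead=+ remaining=[+ id * num - num $]
Step 21: reduce T->T / F. Stack=[E - T] ptr=9 lookahead=+ remaining=[+ id * num - num $]
Step 22: reduce E->E - T. Stack=[E] ptr=9 lookahead=+ remaining=[+ id * num - num $]
Step 23: shift +. Stack=[E +] ptr=10 lookahead=id remaining=[id * num - num $]
Step 24: shift id. Stack=[E + id] ptr=11 lookahead=* remaining=[* num - num $]
Step 25: reduce F->id. Stack=[E + F] ptr=11 lookahead=* remaining=[* num - num $]
Step 26: reduce T->F. Stack=[E + T] ptr=11 lookahead=* remaining=[* num - num $]
Step 27: shift *. Stack=[E + T *] ptr=12 lookahead=num remaining=[num - num $]
Step 28: shift num. Stack=[E + T * num] ptr=13 lookahead=- remaining=[- num $]
Step 29: reduce F->num. Stack=[E + T * F] ptr=13 lookahead=- remaining=[- num $]
Step 30: reduce T->T * F. Stack=[E + T] ptr=13 lookahead=- remaining=[- num $]
Step 31: reduce E->E + T. Stack=[E] ptr=13 lookahead=- remaining=[- num $]
Step 32: shift -. Stack=[E -] ptr=14 lookahead=num remaining=[num $]
Step 33: shift num. Stack=[E - num] ptr=15 lookahead=$ remaining=[$]
Step 34: reduce F->num. Stack=[E - F] ptr=15 lookahead=$ remaining=[$]
Step 35: reduce T->F. Stack=[E - T] ptr=15 lookahead=$ remaining=[$]
Step 36: reduce E->E - T. Stack=[E] ptr=15 lookahead=$ remaining=[$]
Step 37: accept. Stack=[E] ptr=15 lookahead=$ remaining=[$]

Answer: 8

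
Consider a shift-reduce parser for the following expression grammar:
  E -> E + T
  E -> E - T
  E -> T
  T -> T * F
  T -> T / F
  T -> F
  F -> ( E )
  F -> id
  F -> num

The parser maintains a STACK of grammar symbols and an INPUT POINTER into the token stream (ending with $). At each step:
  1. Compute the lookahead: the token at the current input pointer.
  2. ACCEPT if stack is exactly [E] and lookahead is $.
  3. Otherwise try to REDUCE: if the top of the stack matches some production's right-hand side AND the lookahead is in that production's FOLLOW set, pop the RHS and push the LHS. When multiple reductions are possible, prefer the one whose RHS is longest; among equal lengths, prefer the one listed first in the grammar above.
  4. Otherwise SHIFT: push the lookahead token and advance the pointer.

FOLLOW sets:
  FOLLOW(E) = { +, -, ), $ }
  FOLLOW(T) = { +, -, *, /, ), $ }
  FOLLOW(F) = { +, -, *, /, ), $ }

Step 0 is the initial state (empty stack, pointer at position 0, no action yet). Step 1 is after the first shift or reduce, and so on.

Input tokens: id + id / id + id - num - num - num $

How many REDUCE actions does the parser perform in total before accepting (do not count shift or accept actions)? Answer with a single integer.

Step 1: shift id. Stack=[id] ptr=1 lookahead=+ remaining=[+ id / id + id - num - num - num $]
Step 2: reduce F->id. Stack=[F] ptr=1 lookahead=+ remaining=[+ id / id + id - num - num - num $]
Step 3: reduce T->F. Stack=[T] ptr=1 lookahead=+ remaining=[+ id / id + id - num - num - num $]
Step 4: reduce E->T. Stack=[E] ptr=1 lookahead=+ remaining=[+ id / id + id - num - num - num $]
Step 5: shift +. Stack=[E +] ptr=2 lookahead=id remaining=[id / id + id - num - num - num $]
Step 6: shift id. Stack=[E + id] ptr=3 lookahead=/ remaining=[/ id + id - num - num - num $]
Step 7: reduce F->id. Stack=[E + F] ptr=3 lookahead=/ remaining=[/ id + id - num - num - num $]
Step 8: reduce T->F. Stack=[E + T] ptr=3 lookahead=/ remaining=[/ id + id - num - num - num $]
Step 9: shift /. Stack=[E + T /] ptr=4 lookahead=id remaining=[id + id - num - num - num $]
Step 10: shift id. Stack=[E + T / id] ptr=5 lookahead=+ remaining=[+ id - num - num - num $]
Step 11: reduce F->id. Stack=[E + T / F] ptr=5 lookahead=+ remaining=[+ id - num - num - num $]
Step 12: reduce T->T / F. Stack=[E + T] ptr=5 lookahead=+ remaining=[+ id - num - num - num $]
Step 13: reduce E->E + T. Stack=[E] ptr=5 lookahead=+ remaining=[+ id - num - num - num $]
Step 14: shift +. Stack=[E +] ptr=6 lookahead=id remaining=[id - num - num - num $]
Step 15: shift id. Stack=[E + id] ptr=7 lookahead=- remaining=[- num - num - num $]
Step 16: reduce F->id. Stack=[E + F] ptr=7 lookahead=- remaining=[- num - num - num $]
Step 17: reduce T->F. Stack=[E + T] ptr=7 lookahead=- remaining=[- num - num - num $]
Step 18: reduce E->E + T. Stack=[E] ptr=7 lookahead=- remaining=[- num - num - num $]
Step 19: shift -. Stack=[E -] ptr=8 lookahead=num remaining=[num - num - num $]
Step 20: shift num. Stack=[E - num] ptr=9 lookahead=- remaining=[- num - num $]
Step 21: reduce F->num. Stack=[E - F] ptr=9 lookahead=- remaining=[- num - num $]
Step 22: reduce T->F. Stack=[E - T] ptr=9 lookahead=- remaining=[- num - num $]
Step 23: reduce E->E - T. Stack=[E] ptr=9 lookahead=- remaining=[- num - num $]
Step 24: shift -. Stack=[E -] ptr=10 lookahead=num remaining=[num - num $]
Step 25: shift num. Stack=[E - num] ptr=11 lookahead=- remaining=[- num $]
Step 26: reduce F->num. Stack=[E - F] ptr=11 lookahead=- remaining=[- num $]
Step 27: reduce T->F. Stack=[E - T] ptr=11 lookahead=- remaining=[- num $]
Step 28: reduce E->E - T. Stack=[E] ptr=11 lookahead=- remaining=[- num $]
Step 29: shift -. Stack=[E -] ptr=12 lookahead=num remaining=[num $]
Step 30: shift num. Stack=[E - num] ptr=13 lookahead=$ remaining=[$]
Step 31: reduce F->num. Stack=[E - F] ptr=13 lookahead=$ remaining=[$]
Step 32: reduce T->F. Stack=[E - T] ptr=13 lookahead=$ remaining=[$]
Step 33: reduce E->E - T. Stack=[E] ptr=13 lookahead=$ remaining=[$]
Step 34: accept. Stack=[E] ptr=13 lookahead=$ remaining=[$]

Answer: 20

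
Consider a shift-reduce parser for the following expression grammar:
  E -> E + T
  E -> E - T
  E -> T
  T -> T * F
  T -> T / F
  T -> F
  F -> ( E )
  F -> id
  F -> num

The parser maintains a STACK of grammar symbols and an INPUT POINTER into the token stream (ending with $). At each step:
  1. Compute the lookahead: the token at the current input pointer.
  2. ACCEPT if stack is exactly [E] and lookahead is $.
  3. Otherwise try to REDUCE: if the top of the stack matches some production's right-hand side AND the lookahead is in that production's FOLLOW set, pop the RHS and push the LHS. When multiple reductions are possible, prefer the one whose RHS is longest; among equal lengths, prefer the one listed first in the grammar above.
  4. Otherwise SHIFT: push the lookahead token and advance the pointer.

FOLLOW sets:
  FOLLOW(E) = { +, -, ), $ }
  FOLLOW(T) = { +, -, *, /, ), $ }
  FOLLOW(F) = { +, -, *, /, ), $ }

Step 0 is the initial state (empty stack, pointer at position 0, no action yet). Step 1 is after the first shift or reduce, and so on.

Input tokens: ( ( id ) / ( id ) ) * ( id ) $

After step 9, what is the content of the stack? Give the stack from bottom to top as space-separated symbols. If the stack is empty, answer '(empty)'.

Step 1: shift (. Stack=[(] ptr=1 lookahead=( remaining=[( id ) / ( id ) ) * ( id ) $]
Step 2: shift (. Stack=[( (] ptr=2 lookahead=id remaining=[id ) / ( id ) ) * ( id ) $]
Step 3: shift id. Stack=[( ( id] ptr=3 lookahead=) remaining=[) / ( id ) ) * ( id ) $]
Step 4: reduce F->id. Stack=[( ( F] ptr=3 lookahead=) remaining=[) / ( id ) ) * ( id ) $]
Step 5: reduce T->F. Stack=[( ( T] ptr=3 lookahead=) remaining=[) / ( id ) ) * ( id ) $]
Step 6: reduce E->T. Stack=[( ( E] ptr=3 lookahead=) remaining=[) / ( id ) ) * ( id ) $]
Step 7: shift ). Stack=[( ( E )] ptr=4 lookahead=/ remaining=[/ ( id ) ) * ( id ) $]
Step 8: reduce F->( E ). Stack=[( F] ptr=4 lookahead=/ remaining=[/ ( id ) ) * ( id ) $]
Step 9: reduce T->F. Stack=[( T] ptr=4 lookahead=/ remaining=[/ ( id ) ) * ( id ) $]

Answer: ( T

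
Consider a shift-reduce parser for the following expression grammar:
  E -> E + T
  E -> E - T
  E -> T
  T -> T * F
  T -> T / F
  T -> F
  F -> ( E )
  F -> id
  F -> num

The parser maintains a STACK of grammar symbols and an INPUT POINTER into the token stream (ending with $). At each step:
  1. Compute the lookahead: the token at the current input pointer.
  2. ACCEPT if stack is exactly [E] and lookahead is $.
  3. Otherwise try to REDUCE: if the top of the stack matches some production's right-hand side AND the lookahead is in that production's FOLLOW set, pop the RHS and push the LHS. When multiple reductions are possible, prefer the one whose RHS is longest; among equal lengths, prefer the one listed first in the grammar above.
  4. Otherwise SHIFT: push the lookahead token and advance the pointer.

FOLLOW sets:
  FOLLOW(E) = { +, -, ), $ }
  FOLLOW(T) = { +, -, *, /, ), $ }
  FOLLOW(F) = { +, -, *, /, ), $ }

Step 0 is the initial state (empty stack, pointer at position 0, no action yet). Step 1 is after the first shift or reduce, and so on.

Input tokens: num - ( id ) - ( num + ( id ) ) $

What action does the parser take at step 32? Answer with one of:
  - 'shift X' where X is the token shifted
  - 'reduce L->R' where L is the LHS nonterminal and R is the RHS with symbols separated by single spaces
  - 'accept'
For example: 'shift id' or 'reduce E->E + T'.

Step 1: shift num. Stack=[num] ptr=1 lookahead=- remaining=[- ( id ) - ( num + ( id ) ) $]
Step 2: reduce F->num. Stack=[F] ptr=1 lookahead=- remaining=[- ( id ) - ( num + ( id ) ) $]
Step 3: reduce T->F. Stack=[T] ptr=1 lookahead=- remaining=[- ( id ) - ( num + ( id ) ) $]
Step 4: reduce E->T. Stack=[E] ptr=1 lookahead=- remaining=[- ( id ) - ( num + ( id ) ) $]
Step 5: shift -. Stack=[E -] ptr=2 lookahead=( remaining=[( id ) - ( num + ( id ) ) $]
Step 6: shift (. Stack=[E - (] ptr=3 lookahead=id remaining=[id ) - ( num + ( id ) ) $]
Step 7: shift id. Stack=[E - ( id] ptr=4 lookahead=) remaining=[) - ( num + ( id ) ) $]
Step 8: reduce F->id. Stack=[E - ( F] ptr=4 lookahead=) remaining=[) - ( num + ( id ) ) $]
Step 9: reduce T->F. Stack=[E - ( T] ptr=4 lookahead=) remaining=[) - ( num + ( id ) ) $]
Step 10: reduce E->T. Stack=[E - ( E] ptr=4 lookahead=) remaining=[) - ( num + ( id ) ) $]
Step 11: shift ). Stack=[E - ( E )] ptr=5 lookahead=- remaining=[- ( num + ( id ) ) $]
Step 12: reduce F->( E ). Stack=[E - F] ptr=5 lookahead=- remaining=[- ( num + ( id ) ) $]
Step 13: reduce T->F. Stack=[E - T] ptr=5 lookahead=- remaining=[- ( num + ( id ) ) $]
Step 14: reduce E->E - T. Stack=[E] ptr=5 lookahead=- remaining=[- ( num + ( id ) ) $]
Step 15: shift -. Stack=[E -] ptr=6 lookahead=( remaining=[( num + ( id ) ) $]
Step 16: shift (. Stack=[E - (] ptr=7 lookahead=num remaining=[num + ( id ) ) $]
Step 17: shift num. Stack=[E - ( num] ptr=8 lookahead=+ remaining=[+ ( id ) ) $]
Step 18: reduce F->num. Stack=[E - ( F] ptr=8 lookahead=+ remaining=[+ ( id ) ) $]
Step 19: reduce T->F. Stack=[E - ( T] ptr=8 lookahead=+ remaining=[+ ( id ) ) $]
Step 20: reduce E->T. Stack=[E - ( E] ptr=8 lookahead=+ remaining=[+ ( id ) ) $]
Step 21: shift +. Stack=[E - ( E +] ptr=9 lookahead=( remaining=[( id ) ) $]
Step 22: shift (. Stack=[E - ( E + (] ptr=10 lookahead=id remaining=[id ) ) $]
Step 23: shift id. Stack=[E - ( E + ( id] ptr=11 lookahead=) remaining=[) ) $]
Step 24: reduce F->id. Stack=[E - ( E + ( F] ptr=11 lookahead=) remaining=[) ) $]
Step 25: reduce T->F. Stack=[E - ( E + ( T] ptr=11 lookahead=) remaining=[) ) $]
Step 26: reduce E->T. Stack=[E - ( E + ( E] ptr=11 lookahead=) remaining=[) ) $]
Step 27: shift ). Stack=[E - ( E + ( E )] ptr=12 lookahead=) remaining=[) $]
Step 28: reduce F->( E ). Stack=[E - ( E + F] ptr=12 lookahead=) remaining=[) $]
Step 29: reduce T->F. Stack=[E - ( E + T] ptr=12 lookahead=) remaining=[) $]
Step 30: reduce E->E + T. Stack=[E - ( E] ptr=12 lookahead=) remaining=[) $]
Step 31: shift ). Stack=[E - ( E )] ptr=13 lookahead=$ remaining=[$]
Step 32: reduce F->( E ). Stack=[E - F] ptr=13 lookahead=$ remaining=[$]

Answer: reduce F->( E )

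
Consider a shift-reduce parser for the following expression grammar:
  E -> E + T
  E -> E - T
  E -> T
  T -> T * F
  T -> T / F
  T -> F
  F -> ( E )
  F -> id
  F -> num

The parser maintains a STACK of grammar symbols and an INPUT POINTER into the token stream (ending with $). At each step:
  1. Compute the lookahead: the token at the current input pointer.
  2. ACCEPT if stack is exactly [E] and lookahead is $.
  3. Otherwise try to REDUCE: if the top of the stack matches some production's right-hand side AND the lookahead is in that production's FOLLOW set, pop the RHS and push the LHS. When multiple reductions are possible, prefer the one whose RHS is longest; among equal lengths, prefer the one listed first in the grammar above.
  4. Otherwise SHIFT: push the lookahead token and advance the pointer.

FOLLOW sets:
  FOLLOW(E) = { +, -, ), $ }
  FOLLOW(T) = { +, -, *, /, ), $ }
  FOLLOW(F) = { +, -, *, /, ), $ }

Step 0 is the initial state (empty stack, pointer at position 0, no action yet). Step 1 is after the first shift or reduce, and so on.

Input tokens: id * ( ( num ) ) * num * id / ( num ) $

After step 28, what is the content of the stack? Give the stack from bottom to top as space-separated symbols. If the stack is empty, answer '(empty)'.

Step 1: shift id. Stack=[id] ptr=1 lookahead=* remaining=[* ( ( num ) ) * num * id / ( num ) $]
Step 2: reduce F->id. Stack=[F] ptr=1 lookahead=* remaining=[* ( ( num ) ) * num * id / ( num ) $]
Step 3: reduce T->F. Stack=[T] ptr=1 lookahead=* remaining=[* ( ( num ) ) * num * id / ( num ) $]
Step 4: shift *. Stack=[T *] ptr=2 lookahead=( remaining=[( ( num ) ) * num * id / ( num ) $]
Step 5: shift (. Stack=[T * (] ptr=3 lookahead=( remaining=[( num ) ) * num * id / ( num ) $]
Step 6: shift (. Stack=[T * ( (] ptr=4 lookahead=num remaining=[num ) ) * num * id / ( num ) $]
Step 7: shift num. Stack=[T * ( ( num] ptr=5 lookahead=) remaining=[) ) * num * id / ( num ) $]
Step 8: reduce F->num. Stack=[T * ( ( F] ptr=5 lookahead=) remaining=[) ) * num * id / ( num ) $]
Step 9: reduce T->F. Stack=[T * ( ( T] ptr=5 lookahead=) remaining=[) ) * num * id / ( num ) $]
Step 10: reduce E->T. Stack=[T * ( ( E] ptr=5 lookahead=) remaining=[) ) * num * id / ( num ) $]
Step 11: shift ). Stack=[T * ( ( E )] ptr=6 lookahead=) remaining=[) * num * id / ( num ) $]
Step 12: reduce F->( E ). Stack=[T * ( F] ptr=6 lookahead=) remaining=[) * num * id / ( num ) $]
Step 13: reduce T->F. Stack=[T * ( T] ptr=6 lookahead=) remaining=[) * num * id / ( num ) $]
Step 14: reduce E->T. Stack=[T * ( E] ptr=6 lookahead=) remaining=[) * num * id / ( num ) $]
Step 15: shift ). Stack=[T * ( E )] ptr=7 lookahead=* remaining=[* num * id / ( num ) $]
Step 16: reduce F->( E ). Stack=[T * F] ptr=7 lookahead=* remaining=[* num * id / ( num ) $]
Step 17: reduce T->T * F. Stack=[T] ptr=7 lookahead=* remaining=[* num * id / ( num ) $]
Step 18: shift *. Stack=[T *] ptr=8 lookahead=num remaining=[num * id / ( num ) $]
Step 19: shift num. Stack=[T * num] ptr=9 lookahead=* remaining=[* id / ( num ) $]
Step 20: reduce F->num. Stack=[T * F] ptr=9 lookahead=* remaining=[* id / ( num ) $]
Step 21: reduce T->T * F. Stack=[T] ptr=9 lookahead=* remaining=[* id / ( num ) $]
Step 22: shift *. Stack=[T *] ptr=10 lookahead=id remaining=[id / ( num ) $]
Step 23: shift id. Stack=[T * id] ptr=11 lookahead=/ remaining=[/ ( num ) $]
Step 24: reduce F->id. Stack=[T * F] ptr=11 lookahead=/ remaining=[/ ( num ) $]
Step 25: reduce T->T * F. Stack=[T] ptr=11 lookahead=/ remaining=[/ ( num ) $]
Step 26: shift /. Stack=[T /] ptr=12 lookahead=( remaining=[( num ) $]
Step 27: shift (. Stack=[T / (] ptr=13 lookahead=num remaining=[num ) $]
Step 28: shift num. Stack=[T / ( num] ptr=14 lookahead=) remaining=[) $]

Answer: T / ( num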